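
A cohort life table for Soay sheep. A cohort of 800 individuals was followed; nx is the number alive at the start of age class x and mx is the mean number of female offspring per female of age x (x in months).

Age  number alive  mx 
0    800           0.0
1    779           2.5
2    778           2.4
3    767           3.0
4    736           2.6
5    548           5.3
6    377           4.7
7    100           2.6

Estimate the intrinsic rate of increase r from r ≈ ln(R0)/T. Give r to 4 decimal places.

lx = nx/n0 = nx/800: 1, 0.97375, 0.9725, 0.95875, 0.92, 0.685, 0.47125, 0.125
R0 = Σ lx·mx = 0 + 2.43438… + 2.334 + 2.87625… + 2.392 + 3.6305 + 2.21488… + 0.325 = 16.207
Σ x·lx·mx = 59.015875; T = 59.015875/16.207 = 3.64138…
r ≈ ln(R0)/T = ln(16.207)/3.64138… = 0.764941… → 0.7649

0.7649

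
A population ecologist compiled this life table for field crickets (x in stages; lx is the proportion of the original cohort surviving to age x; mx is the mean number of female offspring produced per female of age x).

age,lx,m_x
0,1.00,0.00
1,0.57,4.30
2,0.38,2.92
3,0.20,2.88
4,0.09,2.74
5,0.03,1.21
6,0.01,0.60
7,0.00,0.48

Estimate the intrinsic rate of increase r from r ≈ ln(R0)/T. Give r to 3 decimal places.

R0 = Σ lx·mx = 0 + 2.451 + 1.1096 + 0.576 + 0.2466 + 0.0363 + 0.006 + 0 = 4.4255
Σ x·lx·mx = 7.6021; T = 7.6021/4.4255 = 1.71779…
r ≈ ln(R0)/T = ln(4.4255)/1.71779… = 0.86587… → 0.866

0.866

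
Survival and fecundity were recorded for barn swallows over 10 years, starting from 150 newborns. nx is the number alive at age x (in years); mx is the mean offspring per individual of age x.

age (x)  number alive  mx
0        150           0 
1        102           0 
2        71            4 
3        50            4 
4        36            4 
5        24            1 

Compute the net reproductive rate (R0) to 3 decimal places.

lx = nx/n0 = nx/150: 1, 0.68, 0.47333…, 0.33333…, 0.24, 0.16
lx·mx by age: 0, 0, 1.893333…, 1.333333…, 0.96, 0.16
R0 = Σ lx·mx = 4.346667… → 4.347

4.347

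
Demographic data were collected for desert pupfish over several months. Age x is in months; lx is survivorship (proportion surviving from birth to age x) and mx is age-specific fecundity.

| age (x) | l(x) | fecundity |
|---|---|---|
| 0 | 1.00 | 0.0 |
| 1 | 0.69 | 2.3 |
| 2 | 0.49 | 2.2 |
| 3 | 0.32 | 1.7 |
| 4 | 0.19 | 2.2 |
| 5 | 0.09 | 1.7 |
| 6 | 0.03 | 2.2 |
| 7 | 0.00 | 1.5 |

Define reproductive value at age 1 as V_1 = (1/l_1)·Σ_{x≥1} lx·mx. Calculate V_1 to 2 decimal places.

lx·mx for x ≥ 1: 1.587, 1.078, 0.544, 0.418, 0.153, 0.066, 0 → sum = 3.846
V_1 = 3.846 / l_1 = 3.846 / 0.69 = 5.573913… → 5.57

5.57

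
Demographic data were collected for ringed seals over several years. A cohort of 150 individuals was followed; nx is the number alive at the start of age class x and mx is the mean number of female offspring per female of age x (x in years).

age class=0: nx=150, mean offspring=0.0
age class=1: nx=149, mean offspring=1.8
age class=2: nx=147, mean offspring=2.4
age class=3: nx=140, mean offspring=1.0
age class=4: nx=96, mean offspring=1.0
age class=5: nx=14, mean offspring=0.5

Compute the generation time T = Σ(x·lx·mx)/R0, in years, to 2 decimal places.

lx = nx/n0 = nx/150: 1, 0.99333…, 0.98, 0.93333…, 0.64, 0.09333…
lx·mx: 0, 1.788…, 2.352, 0.933333…, 0.64, 0.046667… → R0 = 5.76…
x·lx·mx: 0, 1.788…, 4.704, 2.8…, 2.56, 0.233333… → Σ = 12.085333…
T = 12.085333… / 5.76… = 2.098148… → 2.10

2.10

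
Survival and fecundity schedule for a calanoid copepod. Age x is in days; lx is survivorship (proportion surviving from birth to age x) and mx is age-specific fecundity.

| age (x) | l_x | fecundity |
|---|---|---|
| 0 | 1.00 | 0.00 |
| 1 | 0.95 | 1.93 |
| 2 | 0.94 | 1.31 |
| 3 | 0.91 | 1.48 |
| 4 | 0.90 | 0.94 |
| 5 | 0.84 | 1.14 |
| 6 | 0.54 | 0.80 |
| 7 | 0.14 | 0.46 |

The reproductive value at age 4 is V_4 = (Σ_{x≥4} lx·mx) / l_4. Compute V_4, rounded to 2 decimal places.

2.56

lx·mx for x ≥ 4: 0.846, 0.9576, 0.432, 0.0644 → sum = 2.3
V_4 = 2.3 / l_4 = 2.3 / 0.9 = 2.555556… → 2.56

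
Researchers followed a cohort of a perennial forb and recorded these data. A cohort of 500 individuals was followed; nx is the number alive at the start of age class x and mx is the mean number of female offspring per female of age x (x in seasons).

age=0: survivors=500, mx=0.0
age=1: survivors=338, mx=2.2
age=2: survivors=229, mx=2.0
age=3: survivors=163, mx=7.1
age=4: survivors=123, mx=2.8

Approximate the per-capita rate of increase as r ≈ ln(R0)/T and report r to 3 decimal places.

0.701

lx = nx/n0 = nx/500: 1, 0.676, 0.458, 0.326, 0.246
R0 = Σ lx·mx = 0 + 1.4872 + 0.916 + 2.3146 + 0.6888 = 5.4066
Σ x·lx·mx = 13.0182; T = 13.0182/5.4066 = 2.40783…
r ≈ ln(R0)/T = ln(5.4066)/2.40783… = 0.70089… → 0.701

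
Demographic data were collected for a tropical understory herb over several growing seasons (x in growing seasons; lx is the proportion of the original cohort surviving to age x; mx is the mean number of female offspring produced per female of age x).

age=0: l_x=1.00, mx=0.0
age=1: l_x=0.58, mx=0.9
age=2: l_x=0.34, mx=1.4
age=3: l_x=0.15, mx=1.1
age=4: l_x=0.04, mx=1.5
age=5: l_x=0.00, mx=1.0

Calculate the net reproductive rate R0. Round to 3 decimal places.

1.223

lx·mx by age: 0, 0.522, 0.476, 0.165, 0.06, 0
R0 = Σ lx·mx = 1.223 → 1.223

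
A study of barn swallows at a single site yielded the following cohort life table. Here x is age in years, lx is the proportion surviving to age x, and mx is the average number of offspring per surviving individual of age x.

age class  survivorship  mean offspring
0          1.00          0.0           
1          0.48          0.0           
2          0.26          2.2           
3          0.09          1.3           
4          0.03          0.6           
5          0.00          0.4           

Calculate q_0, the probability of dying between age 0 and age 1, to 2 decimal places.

0.52

q_0 = (l_0 − l_1) / l_0 = (1 − 0.48) / 1
     = 0.52 / 1 = 0.52 → 0.52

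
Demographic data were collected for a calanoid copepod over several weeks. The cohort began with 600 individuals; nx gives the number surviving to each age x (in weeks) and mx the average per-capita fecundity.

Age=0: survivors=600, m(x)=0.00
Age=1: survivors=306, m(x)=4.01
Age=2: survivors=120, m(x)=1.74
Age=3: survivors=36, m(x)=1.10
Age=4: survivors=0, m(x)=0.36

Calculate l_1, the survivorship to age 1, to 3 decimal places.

l_1 = n_1/n_0 = 306/600 = 0.51 → 0.510

0.510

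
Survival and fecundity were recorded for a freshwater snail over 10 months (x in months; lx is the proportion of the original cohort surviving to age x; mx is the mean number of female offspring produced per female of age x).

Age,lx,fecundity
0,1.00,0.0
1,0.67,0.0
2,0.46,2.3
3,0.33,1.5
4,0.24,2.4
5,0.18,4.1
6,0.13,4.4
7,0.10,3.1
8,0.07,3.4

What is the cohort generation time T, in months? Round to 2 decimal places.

4.29

lx·mx: 0, 0, 1.058, 0.495, 0.576, 0.738, 0.572, 0.31, 0.238 → R0 = 3.987
x·lx·mx: 0, 0, 2.116, 1.485, 2.304, 3.69, 3.432, 2.17, 1.904 → Σ = 17.101
T = 17.101 / 3.987 = 4.28919… → 4.29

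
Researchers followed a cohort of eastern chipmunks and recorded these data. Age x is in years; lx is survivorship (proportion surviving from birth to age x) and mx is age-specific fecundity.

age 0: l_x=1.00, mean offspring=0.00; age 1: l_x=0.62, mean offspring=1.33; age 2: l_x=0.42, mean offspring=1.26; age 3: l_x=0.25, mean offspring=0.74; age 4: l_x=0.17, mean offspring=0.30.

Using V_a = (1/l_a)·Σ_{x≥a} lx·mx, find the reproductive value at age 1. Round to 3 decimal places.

lx·mx for x ≥ 1: 0.8246, 0.5292, 0.185, 0.051 → sum = 1.5898
V_1 = 1.5898 / l_1 = 1.5898 / 0.62 = 2.564194… → 2.564

2.564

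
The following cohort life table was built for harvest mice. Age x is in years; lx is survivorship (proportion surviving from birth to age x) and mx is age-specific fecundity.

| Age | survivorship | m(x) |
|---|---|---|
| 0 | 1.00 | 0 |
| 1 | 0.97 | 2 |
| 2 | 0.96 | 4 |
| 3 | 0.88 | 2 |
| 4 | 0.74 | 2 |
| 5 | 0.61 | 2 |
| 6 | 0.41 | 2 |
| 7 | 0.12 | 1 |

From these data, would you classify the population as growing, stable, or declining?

R0 = Σ lx·mx = 0 + 1.94 + 3.84 + 1.76 + 1.48 + 1.22 + 0.82 + 0.12 = 11.18
R0 > 1, so the population is growing.

growing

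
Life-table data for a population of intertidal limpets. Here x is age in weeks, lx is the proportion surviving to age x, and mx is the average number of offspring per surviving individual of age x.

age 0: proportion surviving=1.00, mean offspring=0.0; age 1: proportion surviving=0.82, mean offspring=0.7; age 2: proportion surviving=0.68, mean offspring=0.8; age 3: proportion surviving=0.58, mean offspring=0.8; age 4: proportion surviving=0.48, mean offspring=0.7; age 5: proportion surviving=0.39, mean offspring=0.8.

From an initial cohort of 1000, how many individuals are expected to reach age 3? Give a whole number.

580

Expected survivors = N0 · l_3 = 1000 × 0.58 = 580 → 580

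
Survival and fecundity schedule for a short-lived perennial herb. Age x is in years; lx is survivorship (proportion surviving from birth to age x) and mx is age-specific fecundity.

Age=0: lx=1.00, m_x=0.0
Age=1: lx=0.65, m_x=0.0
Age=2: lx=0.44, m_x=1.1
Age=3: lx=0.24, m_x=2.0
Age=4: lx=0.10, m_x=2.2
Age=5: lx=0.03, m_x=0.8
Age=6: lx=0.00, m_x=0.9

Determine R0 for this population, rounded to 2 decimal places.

lx·mx by age: 0, 0, 0.484, 0.48, 0.22, 0.024, 0
R0 = Σ lx·mx = 1.208 → 1.21

1.21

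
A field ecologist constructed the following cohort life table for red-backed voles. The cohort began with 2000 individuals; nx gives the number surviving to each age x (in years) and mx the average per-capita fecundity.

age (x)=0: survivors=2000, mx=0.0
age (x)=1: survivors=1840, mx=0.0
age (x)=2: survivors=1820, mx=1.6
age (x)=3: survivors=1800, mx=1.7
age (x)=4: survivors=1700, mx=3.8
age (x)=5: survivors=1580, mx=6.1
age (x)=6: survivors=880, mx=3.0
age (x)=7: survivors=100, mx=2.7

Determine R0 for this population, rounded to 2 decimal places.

12.49

lx = nx/n0 = nx/2000: 1, 0.92, 0.91, 0.9, 0.85, 0.79, 0.44, 0.05
lx·mx by age: 0, 0, 1.456, 1.53, 3.23, 4.819, 1.32, 0.135
R0 = Σ lx·mx = 12.49 → 12.49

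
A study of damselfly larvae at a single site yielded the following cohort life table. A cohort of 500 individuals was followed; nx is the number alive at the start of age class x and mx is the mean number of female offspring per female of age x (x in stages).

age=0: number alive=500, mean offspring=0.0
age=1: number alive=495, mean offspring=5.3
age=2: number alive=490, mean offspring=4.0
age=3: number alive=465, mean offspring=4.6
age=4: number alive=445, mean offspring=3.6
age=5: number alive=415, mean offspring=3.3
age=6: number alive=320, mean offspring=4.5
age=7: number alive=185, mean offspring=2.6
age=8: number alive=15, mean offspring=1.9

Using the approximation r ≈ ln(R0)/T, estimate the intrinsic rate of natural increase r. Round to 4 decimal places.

0.9532

lx = nx/n0 = nx/500: 1, 0.99, 0.98, 0.93, 0.89, 0.83, 0.64, 0.37, 0.03
R0 = Σ lx·mx = 0 + 5.247 + 3.92 + 4.278 + 3.204 + 2.739 + 2.88 + 0.962 + 0.057 = 23.287
Σ x·lx·mx = 76.902; T = 76.902/23.287 = 3.30236…
r ≈ ln(R0)/T = ln(23.287)/3.30236… = 0.953227… → 0.9532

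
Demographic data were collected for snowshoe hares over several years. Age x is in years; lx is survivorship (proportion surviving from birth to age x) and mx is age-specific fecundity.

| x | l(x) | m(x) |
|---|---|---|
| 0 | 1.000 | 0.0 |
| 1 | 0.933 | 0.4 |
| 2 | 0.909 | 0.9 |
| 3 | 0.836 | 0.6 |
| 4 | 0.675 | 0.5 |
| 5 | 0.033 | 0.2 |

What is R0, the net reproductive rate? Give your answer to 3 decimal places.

lx·mx by age: 0, 0.3732, 0.8181, 0.5016, 0.3375, 0.0066
R0 = Σ lx·mx = 2.037 → 2.037

2.037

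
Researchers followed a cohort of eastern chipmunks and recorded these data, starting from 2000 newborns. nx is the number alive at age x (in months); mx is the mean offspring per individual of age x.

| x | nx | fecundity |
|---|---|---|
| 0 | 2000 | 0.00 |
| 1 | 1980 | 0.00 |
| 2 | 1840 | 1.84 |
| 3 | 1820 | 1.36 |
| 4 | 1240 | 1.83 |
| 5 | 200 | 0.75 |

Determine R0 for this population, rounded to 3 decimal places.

4.140

lx = nx/n0 = nx/2000: 1, 0.99, 0.92, 0.91, 0.62, 0.1
lx·mx by age: 0, 0, 1.6928, 1.2376, 1.1346, 0.075
R0 = Σ lx·mx = 4.14 → 4.140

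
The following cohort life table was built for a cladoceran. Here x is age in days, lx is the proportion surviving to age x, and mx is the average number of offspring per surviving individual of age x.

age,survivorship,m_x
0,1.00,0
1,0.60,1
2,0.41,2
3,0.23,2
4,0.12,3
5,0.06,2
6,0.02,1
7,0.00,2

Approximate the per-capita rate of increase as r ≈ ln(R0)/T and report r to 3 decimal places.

R0 = Σ lx·mx = 0 + 0.6 + 0.82 + 0.46 + 0.36 + 0.12 + 0.02 + 0 = 2.38
Σ x·lx·mx = 5.78; T = 5.78/2.38 = 2.42857…
r ≈ ln(R0)/T = ln(2.38)/2.42857… = 0.35704… → 0.357

0.357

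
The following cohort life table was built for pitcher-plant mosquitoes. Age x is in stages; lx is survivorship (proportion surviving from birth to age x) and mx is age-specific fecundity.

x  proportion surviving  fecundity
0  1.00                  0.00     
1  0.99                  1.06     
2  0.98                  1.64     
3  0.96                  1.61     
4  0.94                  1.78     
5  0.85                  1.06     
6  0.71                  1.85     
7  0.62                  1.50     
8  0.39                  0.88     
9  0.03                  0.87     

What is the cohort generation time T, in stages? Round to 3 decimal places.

lx·mx: 0, 1.0494, 1.6072, 1.5456, 1.6732, 0.901, 1.3135, 0.93, 0.3432, 0.0261 → R0 = 9.3892
x·lx·mx: 0, 1.0494, 3.2144, 4.6368, 6.6928, 4.505, 7.881, 6.51, 2.7456, 0.2349 → Σ = 37.4699
T = 37.4699 / 9.3892 = 3.990745… → 3.991

3.991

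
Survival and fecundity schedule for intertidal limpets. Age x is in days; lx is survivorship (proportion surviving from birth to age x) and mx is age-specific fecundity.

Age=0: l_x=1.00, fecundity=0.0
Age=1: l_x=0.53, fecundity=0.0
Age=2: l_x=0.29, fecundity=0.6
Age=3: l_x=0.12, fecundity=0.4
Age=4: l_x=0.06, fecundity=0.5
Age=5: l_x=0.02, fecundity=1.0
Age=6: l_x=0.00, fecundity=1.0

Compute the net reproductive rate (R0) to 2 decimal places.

0.27

lx·mx by age: 0, 0, 0.174, 0.048, 0.03, 0.02, 0
R0 = Σ lx·mx = 0.272 → 0.27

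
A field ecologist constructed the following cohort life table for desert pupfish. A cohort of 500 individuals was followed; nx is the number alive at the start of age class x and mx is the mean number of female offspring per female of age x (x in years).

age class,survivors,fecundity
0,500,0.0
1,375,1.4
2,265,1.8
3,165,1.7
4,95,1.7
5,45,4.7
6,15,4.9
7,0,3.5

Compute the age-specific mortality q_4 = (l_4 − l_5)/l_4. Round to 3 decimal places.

lx = nx/n0 = nx/500: 1, 0.75, 0.53, 0.33, 0.19, 0.09, 0.03, 0
q_4 = (l_4 − l_5) / l_4 = (0.19 − 0.09) / 0.19
     = 0.1 / 0.19 = 0.526316… → 0.526

0.526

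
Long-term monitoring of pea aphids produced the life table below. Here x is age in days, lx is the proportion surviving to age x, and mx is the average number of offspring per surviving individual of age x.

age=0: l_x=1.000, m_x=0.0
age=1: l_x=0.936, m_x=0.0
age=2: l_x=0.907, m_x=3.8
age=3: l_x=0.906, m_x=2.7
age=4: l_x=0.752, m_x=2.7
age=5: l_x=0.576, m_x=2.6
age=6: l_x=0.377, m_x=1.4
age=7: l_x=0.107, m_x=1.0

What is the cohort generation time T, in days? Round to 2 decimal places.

3.36

lx·mx: 0, 0, 3.4466, 2.4462, 2.0304, 1.4976, 0.5278, 0.107 → R0 = 10.0556
x·lx·mx: 0, 0, 6.8932, 7.3386, 8.1216, 7.488, 3.1668, 0.749 → Σ = 33.7572
T = 33.7572 / 10.0556 = 3.357055… → 3.36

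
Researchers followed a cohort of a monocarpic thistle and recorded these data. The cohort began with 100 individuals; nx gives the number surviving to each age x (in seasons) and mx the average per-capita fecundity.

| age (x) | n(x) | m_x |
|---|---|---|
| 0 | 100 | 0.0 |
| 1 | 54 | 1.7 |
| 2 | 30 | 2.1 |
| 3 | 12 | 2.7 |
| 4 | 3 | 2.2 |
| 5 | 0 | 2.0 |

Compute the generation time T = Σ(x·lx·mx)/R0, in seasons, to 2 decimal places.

1.76

lx = nx/n0 = nx/100: 1, 0.54, 0.3, 0.12, 0.03, 0
lx·mx: 0, 0.918, 0.63, 0.324, 0.066, 0 → R0 = 1.938
x·lx·mx: 0, 0.918, 1.26, 0.972, 0.264, 0 → Σ = 3.414
T = 3.414 / 1.938 = 1.76161… → 1.76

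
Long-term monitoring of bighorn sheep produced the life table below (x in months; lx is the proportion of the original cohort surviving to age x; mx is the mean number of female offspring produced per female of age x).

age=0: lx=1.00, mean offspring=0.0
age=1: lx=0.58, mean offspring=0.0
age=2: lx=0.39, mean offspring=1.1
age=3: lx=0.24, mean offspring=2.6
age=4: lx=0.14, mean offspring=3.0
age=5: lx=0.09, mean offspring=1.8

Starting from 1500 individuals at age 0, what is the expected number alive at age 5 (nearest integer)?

Expected survivors = N0 · l_5 = 1500 × 0.09 = 135 → 135

135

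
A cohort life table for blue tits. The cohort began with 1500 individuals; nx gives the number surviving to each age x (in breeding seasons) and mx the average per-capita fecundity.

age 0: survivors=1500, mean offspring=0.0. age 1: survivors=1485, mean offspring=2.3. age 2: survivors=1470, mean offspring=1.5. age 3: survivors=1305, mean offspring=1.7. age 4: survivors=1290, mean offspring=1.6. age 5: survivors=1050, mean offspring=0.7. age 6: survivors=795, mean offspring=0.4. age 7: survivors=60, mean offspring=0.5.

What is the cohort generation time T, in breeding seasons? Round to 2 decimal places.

lx = nx/n0 = nx/1500: 1, 0.99, 0.98, 0.87, 0.86, 0.7, 0.53, 0.04
lx·mx: 0, 2.277, 1.47, 1.479, 1.376, 0.49, 0.212, 0.02 → R0 = 7.324
x·lx·mx: 0, 2.277, 2.94, 4.437, 5.504, 2.45, 1.272, 0.14 → Σ = 19.02
T = 19.02 / 7.324 = 2.596942… → 2.60

2.60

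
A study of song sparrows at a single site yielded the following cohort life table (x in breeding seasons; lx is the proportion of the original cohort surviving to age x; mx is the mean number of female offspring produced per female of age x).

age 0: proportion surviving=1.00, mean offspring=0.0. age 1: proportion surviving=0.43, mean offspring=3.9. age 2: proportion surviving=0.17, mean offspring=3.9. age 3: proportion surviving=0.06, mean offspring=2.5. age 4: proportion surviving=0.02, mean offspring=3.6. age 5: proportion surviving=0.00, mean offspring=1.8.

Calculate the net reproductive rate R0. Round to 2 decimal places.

lx·mx by age: 0, 1.677, 0.663, 0.15, 0.072, 0
R0 = Σ lx·mx = 2.562 → 2.56

2.56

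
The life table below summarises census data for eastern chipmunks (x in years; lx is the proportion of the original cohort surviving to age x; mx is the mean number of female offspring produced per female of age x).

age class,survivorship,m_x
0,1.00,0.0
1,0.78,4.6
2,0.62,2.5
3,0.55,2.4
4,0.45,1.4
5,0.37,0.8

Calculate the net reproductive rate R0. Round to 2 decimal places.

lx·mx by age: 0, 3.588, 1.55, 1.32, 0.63, 0.296
R0 = Σ lx·mx = 7.384 → 7.38

7.38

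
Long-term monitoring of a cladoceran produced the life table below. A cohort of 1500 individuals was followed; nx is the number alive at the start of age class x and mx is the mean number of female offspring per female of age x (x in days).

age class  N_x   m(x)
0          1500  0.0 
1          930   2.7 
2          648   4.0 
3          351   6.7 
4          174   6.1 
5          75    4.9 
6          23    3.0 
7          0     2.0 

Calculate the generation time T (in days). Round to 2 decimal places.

lx = nx/n0 = nx/1500: 1, 0.62, 0.432, 0.234, 0.116, 0.05, 0.01533…, 0
lx·mx: 0, 1.674, 1.728, 1.5678, 0.7076, 0.245, 0.046…, 0 → R0 = 5.9684…
x·lx·mx: 0, 1.674, 3.456, 4.7034, 2.8304, 1.225, 0.276…, 0 → Σ = 14.1648…
T = 14.1648… / 5.9684… = 2.373299… → 2.37

2.37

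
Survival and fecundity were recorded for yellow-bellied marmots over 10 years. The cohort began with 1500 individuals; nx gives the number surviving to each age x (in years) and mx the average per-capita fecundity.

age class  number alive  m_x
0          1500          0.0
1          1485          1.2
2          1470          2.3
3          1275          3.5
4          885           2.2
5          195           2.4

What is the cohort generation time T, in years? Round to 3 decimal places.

2.663

lx = nx/n0 = nx/1500: 1, 0.99, 0.98, 0.85, 0.59, 0.13
lx·mx: 0, 1.188, 2.254, 2.975, 1.298, 0.312 → R0 = 8.027
x·lx·mx: 0, 1.188, 4.508, 8.925, 5.192, 1.56 → Σ = 21.373
T = 21.373 / 8.027 = 2.662639… → 2.663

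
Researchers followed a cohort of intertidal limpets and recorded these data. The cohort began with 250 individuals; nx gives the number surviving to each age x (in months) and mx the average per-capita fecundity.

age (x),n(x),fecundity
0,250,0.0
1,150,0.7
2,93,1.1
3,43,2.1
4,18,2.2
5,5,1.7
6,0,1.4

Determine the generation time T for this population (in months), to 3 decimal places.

lx = nx/n0 = nx/250: 1, 0.6, 0.372, 0.172, 0.072, 0.02, 0
lx·mx: 0, 0.42, 0.4092, 0.3612, 0.1584, 0.034, 0 → R0 = 1.3828
x·lx·mx: 0, 0.42, 0.8184, 1.0836, 0.6336, 0.17, 0 → Σ = 3.1256
T = 3.1256 / 1.3828 = 2.260341… → 2.260

2.260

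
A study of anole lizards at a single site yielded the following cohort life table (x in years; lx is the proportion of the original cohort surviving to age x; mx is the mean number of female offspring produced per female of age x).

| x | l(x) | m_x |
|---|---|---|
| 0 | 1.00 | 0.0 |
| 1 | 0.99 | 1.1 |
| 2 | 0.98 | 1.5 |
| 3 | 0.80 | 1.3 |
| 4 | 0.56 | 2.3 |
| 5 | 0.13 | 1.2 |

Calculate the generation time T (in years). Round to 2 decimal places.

lx·mx: 0, 1.089, 1.47, 1.04, 1.288, 0.156 → R0 = 5.043
x·lx·mx: 0, 1.089, 2.94, 3.12, 5.152, 0.78 → Σ = 13.081
T = 13.081 / 5.043 = 2.593893… → 2.59

2.59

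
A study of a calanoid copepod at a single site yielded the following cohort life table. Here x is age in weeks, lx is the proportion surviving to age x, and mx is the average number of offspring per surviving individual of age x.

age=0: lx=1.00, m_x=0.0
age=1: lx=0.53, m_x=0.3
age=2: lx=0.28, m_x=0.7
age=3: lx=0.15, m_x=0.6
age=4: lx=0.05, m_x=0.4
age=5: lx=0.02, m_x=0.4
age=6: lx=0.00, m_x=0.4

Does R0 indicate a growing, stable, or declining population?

R0 = Σ lx·mx = 0 + 0.159 + 0.196 + 0.09 + 0.02 + 0.008 + 0 = 0.473
R0 < 1, so the population is declining.

declining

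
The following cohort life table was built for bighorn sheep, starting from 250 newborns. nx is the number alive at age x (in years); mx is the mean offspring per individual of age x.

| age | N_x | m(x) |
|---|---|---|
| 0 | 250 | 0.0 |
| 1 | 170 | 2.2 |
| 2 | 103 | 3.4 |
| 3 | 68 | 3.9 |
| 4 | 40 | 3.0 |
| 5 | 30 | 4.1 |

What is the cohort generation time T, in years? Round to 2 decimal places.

2.41

lx = nx/n0 = nx/250: 1, 0.68, 0.412, 0.272, 0.16, 0.12
lx·mx: 0, 1.496, 1.4008, 1.0608, 0.48, 0.492 → R0 = 4.9296
x·lx·mx: 0, 1.496, 2.8016, 3.1824, 1.92, 2.46 → Σ = 11.86
T = 11.86 / 4.9296 = 2.405875… → 2.41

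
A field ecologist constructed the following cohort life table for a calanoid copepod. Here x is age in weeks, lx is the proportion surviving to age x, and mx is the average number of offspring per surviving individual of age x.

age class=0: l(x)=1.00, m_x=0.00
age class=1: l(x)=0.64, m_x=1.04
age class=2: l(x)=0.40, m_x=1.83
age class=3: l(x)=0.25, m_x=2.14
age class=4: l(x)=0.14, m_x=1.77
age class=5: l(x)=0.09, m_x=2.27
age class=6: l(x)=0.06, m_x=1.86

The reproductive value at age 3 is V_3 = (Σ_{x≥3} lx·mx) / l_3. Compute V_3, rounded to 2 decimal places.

4.39

lx·mx for x ≥ 3: 0.535, 0.2478, 0.2043, 0.1116 → sum = 1.0987
V_3 = 1.0987 / l_3 = 1.0987 / 0.25 = 4.3948 → 4.39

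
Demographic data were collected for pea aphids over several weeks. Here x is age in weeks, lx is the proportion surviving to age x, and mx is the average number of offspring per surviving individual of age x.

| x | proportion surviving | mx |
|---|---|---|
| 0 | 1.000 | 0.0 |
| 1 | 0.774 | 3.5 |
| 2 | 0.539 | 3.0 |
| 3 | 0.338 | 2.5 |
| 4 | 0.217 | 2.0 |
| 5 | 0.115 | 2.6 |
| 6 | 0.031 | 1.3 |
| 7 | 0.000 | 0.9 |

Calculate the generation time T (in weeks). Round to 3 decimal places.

2.010

lx·mx: 0, 2.709, 1.617, 0.845, 0.434, 0.299, 0.0403, 0 → R0 = 5.9443
x·lx·mx: 0, 2.709, 3.234, 2.535, 1.736, 1.495, 0.2418, 0 → Σ = 11.9508
T = 11.9508 / 5.9443 = 2.010464… → 2.010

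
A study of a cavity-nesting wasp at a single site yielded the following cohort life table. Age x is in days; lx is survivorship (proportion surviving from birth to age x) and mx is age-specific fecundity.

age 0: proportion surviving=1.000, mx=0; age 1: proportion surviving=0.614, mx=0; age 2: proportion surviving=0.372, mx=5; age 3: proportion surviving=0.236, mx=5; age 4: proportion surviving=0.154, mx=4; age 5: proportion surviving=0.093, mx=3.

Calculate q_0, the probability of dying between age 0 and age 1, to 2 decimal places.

0.39

q_0 = (l_0 − l_1) / l_0 = (1 − 0.614) / 1
     = 0.386 / 1 = 0.386 → 0.39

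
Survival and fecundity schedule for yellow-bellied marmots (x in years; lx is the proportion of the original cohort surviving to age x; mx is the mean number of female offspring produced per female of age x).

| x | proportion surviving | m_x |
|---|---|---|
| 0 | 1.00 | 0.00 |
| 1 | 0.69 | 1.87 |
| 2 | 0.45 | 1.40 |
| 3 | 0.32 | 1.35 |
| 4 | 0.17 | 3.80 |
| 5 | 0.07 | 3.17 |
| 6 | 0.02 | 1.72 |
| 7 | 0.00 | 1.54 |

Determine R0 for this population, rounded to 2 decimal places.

lx·mx by age: 0, 1.2903, 0.63, 0.432, 0.646, 0.2219, 0.0344, 0
R0 = Σ lx·mx = 3.2546 → 3.25

3.25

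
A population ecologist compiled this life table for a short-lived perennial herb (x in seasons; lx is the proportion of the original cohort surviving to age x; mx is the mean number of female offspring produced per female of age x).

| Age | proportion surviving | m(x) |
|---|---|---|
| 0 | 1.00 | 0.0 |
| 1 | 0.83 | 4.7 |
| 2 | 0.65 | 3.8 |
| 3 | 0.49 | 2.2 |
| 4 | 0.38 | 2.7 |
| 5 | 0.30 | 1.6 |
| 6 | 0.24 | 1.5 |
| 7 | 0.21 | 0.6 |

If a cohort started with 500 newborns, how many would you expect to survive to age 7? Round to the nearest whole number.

Expected survivors = N0 · l_7 = 500 × 0.21 = 105 → 105

105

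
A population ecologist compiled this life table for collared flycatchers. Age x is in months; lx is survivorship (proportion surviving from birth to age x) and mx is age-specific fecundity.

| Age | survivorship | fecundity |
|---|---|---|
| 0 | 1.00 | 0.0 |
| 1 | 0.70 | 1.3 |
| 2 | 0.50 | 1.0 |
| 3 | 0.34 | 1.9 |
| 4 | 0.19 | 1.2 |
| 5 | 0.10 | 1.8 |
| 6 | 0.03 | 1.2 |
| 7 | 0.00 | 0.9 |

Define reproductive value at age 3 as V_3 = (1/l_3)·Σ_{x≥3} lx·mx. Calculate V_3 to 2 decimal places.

3.21

lx·mx for x ≥ 3: 0.646, 0.228, 0.18, 0.036, 0 → sum = 1.09
V_3 = 1.09 / l_3 = 1.09 / 0.34 = 3.205882… → 3.21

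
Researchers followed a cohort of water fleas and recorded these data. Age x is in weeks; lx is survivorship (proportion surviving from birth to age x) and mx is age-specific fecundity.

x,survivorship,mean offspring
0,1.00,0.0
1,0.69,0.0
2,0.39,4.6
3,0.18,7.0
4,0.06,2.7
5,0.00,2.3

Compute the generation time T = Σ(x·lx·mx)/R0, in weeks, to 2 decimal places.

lx·mx: 0, 0, 1.794, 1.26, 0.162, 0 → R0 = 3.216
x·lx·mx: 0, 0, 3.588, 3.78, 0.648, 0 → Σ = 8.016
T = 8.016 / 3.216 = 2.492537… → 2.49

2.49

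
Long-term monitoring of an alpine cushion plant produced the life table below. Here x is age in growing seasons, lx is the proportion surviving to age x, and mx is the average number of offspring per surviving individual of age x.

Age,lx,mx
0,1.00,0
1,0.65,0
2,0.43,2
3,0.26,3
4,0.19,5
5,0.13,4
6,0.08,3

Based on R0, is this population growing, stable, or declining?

growing

R0 = Σ lx·mx = 0 + 0 + 0.86 + 0.78 + 0.95 + 0.52 + 0.24 = 3.35
R0 > 1, so the population is growing.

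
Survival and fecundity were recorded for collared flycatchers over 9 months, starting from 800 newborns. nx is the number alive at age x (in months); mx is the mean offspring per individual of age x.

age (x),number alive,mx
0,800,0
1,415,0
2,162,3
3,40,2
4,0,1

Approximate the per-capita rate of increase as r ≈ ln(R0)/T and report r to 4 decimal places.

-0.1616

lx = nx/n0 = nx/800: 1, 0.51875, 0.2025, 0.05, 0
R0 = Σ lx·mx = 0 + 0 + 0.6075 + 0.1 + 0 = 0.7075
Σ x·lx·mx = 1.515; T = 1.515/0.7075 = 2.14134…
r ≈ ln(R0)/T = ln(0.7075)/2.14134… = -0.161589… → -0.1616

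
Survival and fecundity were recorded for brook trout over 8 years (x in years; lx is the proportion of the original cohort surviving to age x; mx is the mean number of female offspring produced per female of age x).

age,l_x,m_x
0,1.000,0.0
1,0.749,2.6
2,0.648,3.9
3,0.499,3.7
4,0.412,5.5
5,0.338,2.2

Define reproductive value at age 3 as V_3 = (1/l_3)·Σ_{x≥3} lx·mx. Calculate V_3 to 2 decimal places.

9.73

lx·mx for x ≥ 3: 1.8463, 2.266, 0.7436 → sum = 4.8559
V_3 = 4.8559 / l_3 = 4.8559 / 0.499 = 9.731263… → 9.73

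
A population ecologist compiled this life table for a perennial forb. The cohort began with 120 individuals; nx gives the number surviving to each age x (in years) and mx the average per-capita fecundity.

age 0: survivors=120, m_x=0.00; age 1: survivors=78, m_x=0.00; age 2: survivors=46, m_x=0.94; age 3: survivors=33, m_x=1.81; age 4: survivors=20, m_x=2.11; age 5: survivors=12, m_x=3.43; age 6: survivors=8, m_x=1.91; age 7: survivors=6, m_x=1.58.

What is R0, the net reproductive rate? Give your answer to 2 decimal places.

1.76

lx = nx/n0 = nx/120: 1, 0.65, 0.38333…, 0.275, 0.16667…, 0.1, 0.06667…, 0.05
lx·mx by age: 0, 0, 0.360333…, 0.49775, 0.351667…, 0.343, 0.127333…, 0.079
R0 = Σ lx·mx = 1.759083… → 1.76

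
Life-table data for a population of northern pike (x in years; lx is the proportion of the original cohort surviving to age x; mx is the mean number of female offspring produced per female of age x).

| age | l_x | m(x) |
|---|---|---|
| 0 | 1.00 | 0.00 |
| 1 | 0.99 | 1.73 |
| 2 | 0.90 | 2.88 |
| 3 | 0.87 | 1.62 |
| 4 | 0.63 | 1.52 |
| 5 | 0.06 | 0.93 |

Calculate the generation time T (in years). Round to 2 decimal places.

2.26

lx·mx: 0, 1.7127, 2.592, 1.4094, 0.9576, 0.0558 → R0 = 6.7275
x·lx·mx: 0, 1.7127, 5.184, 4.2282, 3.8304, 0.279 → Σ = 15.2343
T = 15.2343 / 6.7275 = 2.264482… → 2.26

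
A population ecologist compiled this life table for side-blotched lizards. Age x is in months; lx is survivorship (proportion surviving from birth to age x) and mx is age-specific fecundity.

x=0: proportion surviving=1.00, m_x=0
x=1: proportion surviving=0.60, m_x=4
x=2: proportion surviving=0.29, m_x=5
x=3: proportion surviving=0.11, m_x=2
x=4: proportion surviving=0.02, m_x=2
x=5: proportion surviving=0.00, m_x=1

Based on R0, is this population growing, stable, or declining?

R0 = Σ lx·mx = 0 + 2.4 + 1.45 + 0.22 + 0.04 + 0 = 4.11
R0 > 1, so the population is growing.

growing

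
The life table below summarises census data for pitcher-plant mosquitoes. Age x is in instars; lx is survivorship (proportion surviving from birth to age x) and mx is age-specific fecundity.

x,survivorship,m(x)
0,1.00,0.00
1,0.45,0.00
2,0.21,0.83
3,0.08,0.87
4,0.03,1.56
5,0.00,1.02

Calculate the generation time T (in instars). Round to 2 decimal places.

2.56

lx·mx: 0, 0, 0.1743, 0.0696, 0.0468, 0 → R0 = 0.2907
x·lx·mx: 0, 0, 0.3486, 0.2088, 0.1872, 0 → Σ = 0.7446
T = 0.7446 / 0.2907 = 2.561404… → 2.56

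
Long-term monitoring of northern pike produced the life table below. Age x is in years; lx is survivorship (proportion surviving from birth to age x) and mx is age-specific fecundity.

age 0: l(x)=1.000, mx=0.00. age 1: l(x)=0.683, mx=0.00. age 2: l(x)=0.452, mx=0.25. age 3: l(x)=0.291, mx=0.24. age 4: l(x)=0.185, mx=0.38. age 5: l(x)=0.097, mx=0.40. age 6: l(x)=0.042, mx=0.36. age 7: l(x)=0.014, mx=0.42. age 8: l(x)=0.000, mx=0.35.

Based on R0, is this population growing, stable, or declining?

declining

R0 = Σ lx·mx = 0 + 0 + 0.113 + 0.06984 + 0.0703 + 0.0388 + 0.01512 + 0.00588 + 0 = 0.31294
R0 < 1, so the population is declining.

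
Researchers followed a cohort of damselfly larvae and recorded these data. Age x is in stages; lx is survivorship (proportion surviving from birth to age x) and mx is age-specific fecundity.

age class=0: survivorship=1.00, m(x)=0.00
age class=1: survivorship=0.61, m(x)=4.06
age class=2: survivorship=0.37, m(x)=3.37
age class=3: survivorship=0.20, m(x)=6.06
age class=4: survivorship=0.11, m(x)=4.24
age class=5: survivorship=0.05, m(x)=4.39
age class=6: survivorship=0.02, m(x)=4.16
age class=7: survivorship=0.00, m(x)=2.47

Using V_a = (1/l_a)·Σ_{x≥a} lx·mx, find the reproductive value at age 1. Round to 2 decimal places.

9.35

lx·mx for x ≥ 1: 2.4766, 1.2469, 1.212, 0.4664, 0.2195, 0.0832, 0 → sum = 5.7046
V_1 = 5.7046 / l_1 = 5.7046 / 0.61 = 9.351803… → 9.35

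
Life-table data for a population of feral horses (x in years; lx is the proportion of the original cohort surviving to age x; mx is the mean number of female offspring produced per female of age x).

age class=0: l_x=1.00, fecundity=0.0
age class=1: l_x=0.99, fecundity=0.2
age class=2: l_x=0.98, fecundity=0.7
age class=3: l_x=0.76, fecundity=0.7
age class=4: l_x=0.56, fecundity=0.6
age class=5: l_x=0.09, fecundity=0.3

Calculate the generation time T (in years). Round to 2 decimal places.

lx·mx: 0, 0.198, 0.686, 0.532, 0.336, 0.027 → R0 = 1.779
x·lx·mx: 0, 0.198, 1.372, 1.596, 1.344, 0.135 → Σ = 4.645
T = 4.645 / 1.779 = 2.611017… → 2.61

2.61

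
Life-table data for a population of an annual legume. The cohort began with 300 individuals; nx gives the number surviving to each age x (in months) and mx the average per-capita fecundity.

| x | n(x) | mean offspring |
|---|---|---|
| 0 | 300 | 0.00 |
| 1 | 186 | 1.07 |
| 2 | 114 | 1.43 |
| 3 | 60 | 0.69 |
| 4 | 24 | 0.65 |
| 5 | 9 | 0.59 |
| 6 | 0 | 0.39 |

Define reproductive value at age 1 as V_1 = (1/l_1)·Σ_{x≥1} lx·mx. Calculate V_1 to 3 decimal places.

lx = nx/n0 = nx/300: 1, 0.62, 0.38, 0.2, 0.08, 0.03, 0
lx·mx for x ≥ 1: 0.6634, 0.5434, 0.138, 0.052, 0.0177, 0 → sum = 1.4145
V_1 = 1.4145 / l_1 = 1.4145 / 0.62 = 2.281452… → 2.281

2.281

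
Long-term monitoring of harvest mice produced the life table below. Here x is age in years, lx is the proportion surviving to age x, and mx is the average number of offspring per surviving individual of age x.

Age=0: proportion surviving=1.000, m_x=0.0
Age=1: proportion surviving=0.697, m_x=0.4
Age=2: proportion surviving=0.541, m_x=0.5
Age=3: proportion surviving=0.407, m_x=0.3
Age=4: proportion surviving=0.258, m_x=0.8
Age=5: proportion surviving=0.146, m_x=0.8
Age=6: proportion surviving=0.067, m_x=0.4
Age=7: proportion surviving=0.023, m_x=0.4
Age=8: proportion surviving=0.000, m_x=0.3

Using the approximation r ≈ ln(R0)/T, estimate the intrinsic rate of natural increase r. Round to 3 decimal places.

0.011

R0 = Σ lx·mx = 0 + 0.2788 + 0.2705 + 0.1221 + 0.2064 + 0.1168 + 0.0268 + 0.0092 + 0 = 1.0306
Σ x·lx·mx = 2.8209; T = 2.8209/1.0306 = 2.73714…
r ≈ ln(R0)/T = ln(1.0306)/2.73714… = 0.01101… → 0.011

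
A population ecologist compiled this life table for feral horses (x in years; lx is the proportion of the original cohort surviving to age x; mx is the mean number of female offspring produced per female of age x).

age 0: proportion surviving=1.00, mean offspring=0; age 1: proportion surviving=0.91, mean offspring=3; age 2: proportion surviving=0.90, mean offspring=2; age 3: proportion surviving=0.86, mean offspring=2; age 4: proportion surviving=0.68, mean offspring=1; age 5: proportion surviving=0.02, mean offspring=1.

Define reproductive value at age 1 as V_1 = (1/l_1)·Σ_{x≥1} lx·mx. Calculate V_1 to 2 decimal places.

7.64

lx·mx for x ≥ 1: 2.73, 1.8, 1.72, 0.68, 0.02 → sum = 6.95
V_1 = 6.95 / l_1 = 6.95 / 0.91 = 7.637363… → 7.64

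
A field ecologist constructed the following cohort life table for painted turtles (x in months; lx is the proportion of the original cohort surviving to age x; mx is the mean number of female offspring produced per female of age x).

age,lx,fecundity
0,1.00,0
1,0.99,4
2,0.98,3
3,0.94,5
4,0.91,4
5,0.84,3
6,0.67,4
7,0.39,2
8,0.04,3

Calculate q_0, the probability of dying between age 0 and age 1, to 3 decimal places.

0.010

q_0 = (l_0 − l_1) / l_0 = (1 − 0.99) / 1
     = 0.01 / 1 = 0.01 → 0.010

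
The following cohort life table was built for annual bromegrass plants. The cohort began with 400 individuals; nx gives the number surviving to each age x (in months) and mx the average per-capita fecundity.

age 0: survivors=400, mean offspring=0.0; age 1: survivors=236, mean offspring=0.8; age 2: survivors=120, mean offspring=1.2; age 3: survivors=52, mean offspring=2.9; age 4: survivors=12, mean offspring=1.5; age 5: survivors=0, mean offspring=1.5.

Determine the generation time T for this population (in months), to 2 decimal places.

2.00

lx = nx/n0 = nx/400: 1, 0.59, 0.3, 0.13, 0.03, 0
lx·mx: 0, 0.472, 0.36, 0.377, 0.045, 0 → R0 = 1.254
x·lx·mx: 0, 0.472, 0.72, 1.131, 0.18, 0 → Σ = 2.503
T = 2.503 / 1.254 = 1.996013… → 2.00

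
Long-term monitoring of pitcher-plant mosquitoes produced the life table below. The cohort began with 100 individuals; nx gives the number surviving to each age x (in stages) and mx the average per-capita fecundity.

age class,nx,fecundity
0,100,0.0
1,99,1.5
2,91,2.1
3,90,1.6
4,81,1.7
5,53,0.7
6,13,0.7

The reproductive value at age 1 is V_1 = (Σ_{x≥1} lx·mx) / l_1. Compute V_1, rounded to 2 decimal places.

lx = nx/n0 = nx/100: 1, 0.99, 0.91, 0.9, 0.81, 0.53, 0.13
lx·mx for x ≥ 1: 1.485, 1.911, 1.44, 1.377, 0.371, 0.091 → sum = 6.675
V_1 = 6.675 / l_1 = 6.675 / 0.99 = 6.742424… → 6.74

6.74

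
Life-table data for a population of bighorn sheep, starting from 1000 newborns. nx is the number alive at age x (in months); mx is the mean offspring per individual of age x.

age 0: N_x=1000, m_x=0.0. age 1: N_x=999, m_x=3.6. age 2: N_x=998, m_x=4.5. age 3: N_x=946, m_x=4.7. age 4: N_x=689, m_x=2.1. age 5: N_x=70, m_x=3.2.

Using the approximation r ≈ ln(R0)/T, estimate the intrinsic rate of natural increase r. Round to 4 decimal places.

1.1483

lx = nx/n0 = nx/1000: 1, 0.999, 0.998, 0.946, 0.689, 0.07
R0 = Σ lx·mx = 0 + 3.5964 + 4.491 + 4.4462 + 1.4469 + 0.224 = 14.2045
Σ x·lx·mx = 32.8246; T = 32.8246/14.2045 = 2.31086…
r ≈ ln(R0)/T = ln(14.2045)/2.31086… = 1.1483… → 1.1483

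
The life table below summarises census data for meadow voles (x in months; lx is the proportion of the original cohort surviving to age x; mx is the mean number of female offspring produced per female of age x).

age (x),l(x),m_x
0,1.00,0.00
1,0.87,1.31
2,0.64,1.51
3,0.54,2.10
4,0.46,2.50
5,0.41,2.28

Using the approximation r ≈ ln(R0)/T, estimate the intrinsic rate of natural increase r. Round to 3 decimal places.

0.565

R0 = Σ lx·mx = 0 + 1.1397 + 0.9664 + 1.134 + 1.15 + 0.9348 = 5.3249
Σ x·lx·mx = 15.7485; T = 15.7485/5.3249 = 2.95752…
r ≈ ln(R0)/T = ln(5.3249)/2.95752… = 0.56547… → 0.565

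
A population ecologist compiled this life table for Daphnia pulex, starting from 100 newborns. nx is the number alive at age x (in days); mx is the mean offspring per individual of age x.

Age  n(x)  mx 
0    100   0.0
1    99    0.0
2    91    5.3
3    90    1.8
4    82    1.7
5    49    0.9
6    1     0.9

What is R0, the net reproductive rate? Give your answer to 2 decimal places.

8.29

lx = nx/n0 = nx/100: 1, 0.99, 0.91, 0.9, 0.82, 0.49, 0.01
lx·mx by age: 0, 0, 4.823, 1.62, 1.394, 0.441, 0.009
R0 = Σ lx·mx = 8.287 → 8.29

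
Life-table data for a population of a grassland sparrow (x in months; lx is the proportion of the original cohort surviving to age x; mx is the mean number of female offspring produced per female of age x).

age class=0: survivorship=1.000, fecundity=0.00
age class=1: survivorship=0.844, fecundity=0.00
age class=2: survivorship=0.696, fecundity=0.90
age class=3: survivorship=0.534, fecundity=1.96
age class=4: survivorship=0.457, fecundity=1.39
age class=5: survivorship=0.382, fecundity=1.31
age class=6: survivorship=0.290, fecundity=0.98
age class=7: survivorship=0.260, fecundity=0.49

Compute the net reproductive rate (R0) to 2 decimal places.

lx·mx by age: 0, 0, 0.6264, 1.04664, 0.63523, 0.50042, 0.2842, 0.1274
R0 = Σ lx·mx = 3.22029 → 3.22

3.22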